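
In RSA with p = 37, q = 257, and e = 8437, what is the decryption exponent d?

4957

φ(n) = (p−1)(q−1) = 36·256 = 9216.
Need d with 8437·d ≡ 1 (mod 9216). Apply the extended Euclidean algorithm:
9216 = 1·8437 + 779
8437 = 10·779 + 647
779 = 1·647 + 132
647 = 4·132 + 119
132 = 1·119 + 13
119 = 9·13 + 2
13 = 6·2 + 1
2 = 2·1 + 0
Back-substitute:
1 = 13 − 6·2
1 = −6·119 + 55·13
1 = 55·132 − 61·119
1 = −61·647 + 299·132
1 = 299·779 − 360·647
1 = −360·8437 + 3899·779
1 = 3899·9216 − 4259·8437
So 8437·(-4259) ≡ 1 (mod 9216), hence d ≡ -4259 ≡ 4957 (mod 9216).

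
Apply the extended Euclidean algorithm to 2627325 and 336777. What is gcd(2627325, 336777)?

Euclidean algorithm:
2627325 = 7·336777 + 269886
336777 = 1·269886 + 66891
269886 = 4·66891 + 2322
66891 = 28·2322 + 1875
2322 = 1·1875 + 447
1875 = 4·447 + 87
447 = 5·87 + 12
87 = 7·12 + 3
12 = 4·3 + 0
gcd(2627325, 336777) = 3.
Working backward:
3 = 87 − 7·12
3 = −7·447 + 36·87
3 = 36·1875 − 151·447
3 = −151·2322 + 187·1875
3 = 187·66891 − 5387·2322
3 = −5387·269886 + 21735·66891
3 = 21735·336777 − 27122·269886
3 = −27122·2627325 + 211589·336777
So 3 = (-27122)·2627325 + (211589)·336777.

3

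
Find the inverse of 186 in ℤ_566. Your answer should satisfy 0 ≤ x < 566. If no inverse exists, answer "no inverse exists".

Euclidean algorithm on 566, 186:
566 = 3*186 + 8
186 = 23*8 + 2
8 = 4*2 + 0
The gcd is 2, not 1, hence no inverse exists.

no inverse exists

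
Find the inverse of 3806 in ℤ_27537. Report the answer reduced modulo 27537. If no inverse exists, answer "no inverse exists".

24491

Run Euclid on (27537, 3806):
27537 = 7×3806 + 895
3806 = 4×895 + 226
895 = 3×226 + 217
226 = 1×217 + 9
217 = 24×9 + 1
9 = 9×1 + 0
Since gcd(3806, 27537) = 1, back-substitute to write 1 as a combination:
1 = 217 − 24·9
1 = −24·226 + 25·217
1 = 25·895 − 99·226
1 = −99·3806 + 421·895
1 = 421·27537 − 3046·3806
So 3806·(-3046) ≡ 1 (mod 27537), and -3046 ≡ 24491 (mod 27537).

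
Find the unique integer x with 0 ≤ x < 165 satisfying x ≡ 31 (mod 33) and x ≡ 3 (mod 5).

Write x = 31 + 33·k. Then 33·k ≡ 3 − 31 ≡ 2 (mod 5).
Need 33⁻¹ mod 5. Extended Euclid on (5, 3):
5 = 1·3 + 2
3 = 1·2 + 1
2 = 2·1 + 0
Back-substitute:
1 = 3 − 2
1 = −5 + 2·3
33⁻¹ ≡ 2 (mod 5), so k ≡ 2·2 ≡ 4 (mod 5).
x = 31 + 33·4 = 163.

163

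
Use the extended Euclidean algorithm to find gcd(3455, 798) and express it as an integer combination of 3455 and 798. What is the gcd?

Apply Euclid's algorithm to 3455 and 798:
3455 = 4*798 + 263
798 = 3*263 + 9
263 = 29*9 + 2
9 = 4*2 + 1
2 = 2*1 + 0
gcd(3455, 798) = 1.
Express as a combination:
1 = 9 − 4·2
1 = −4·263 + 117·9
1 = 117·798 − 355·263
1 = −355·3455 + 1537·798
So 1 = (-355)·3455 + (1537)·798.

1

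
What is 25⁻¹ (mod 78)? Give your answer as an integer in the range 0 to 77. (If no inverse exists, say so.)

gcd(78, 25) by repeated division:
78 = 3×25 + 3
25 = 8×3 + 1
3 = 3×1 + 0
The gcd is 1. Working backward:
1 = 25 − 8·3
1 = −8·78 + 25·25
So 25·25 ≡ 1 (mod 78).

25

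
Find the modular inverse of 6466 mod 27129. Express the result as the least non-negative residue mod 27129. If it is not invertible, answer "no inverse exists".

gcd(27129, 6466) by repeated division:
27129 = 4·6466 + 1265
6466 = 5·1265 + 141
1265 = 8·141 + 137
141 = 1·137 + 4
137 = 34·4 + 1
4 = 4·1 + 0
Since gcd(6466, 27129) = 1, back-substitute to write 1 as a combination:
1 = 137 − 34·4
1 = −34·141 + 35·137
1 = 35·1265 − 314·141
1 = −314·6466 + 1605·1265
1 = 1605·27129 − 6734·6466
Thus 6466·(-6734) ≡ 1 (mod 27129); reducing, -6734 mod 27129 = 20395.

20395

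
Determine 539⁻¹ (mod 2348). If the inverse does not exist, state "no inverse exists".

gcd(2348, 539) by repeated division:
2348 = 4×539 + 192
539 = 2×192 + 155
192 = 1×155 + 37
155 = 4×37 + 7
37 = 5×7 + 2
7 = 3×2 + 1
2 = 2×1 + 0
Since gcd(539, 2348) = 1, back-substitute to write 1 as a combination:
1 = 7 − 3·2
1 = −3·37 + 16·7
1 = 16·155 − 67·37
1 = −67·192 + 83·155
1 = 83·539 − 233·192
1 = −233·2348 + 1015·539
So 539·1015 ≡ 1 (mod 2348).

1015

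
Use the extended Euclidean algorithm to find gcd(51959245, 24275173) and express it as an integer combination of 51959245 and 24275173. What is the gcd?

13

Apply Euclid's algorithm to 51959245 and 24275173:
51959245 = 2*24275173 + 3408899
24275173 = 7*3408899 + 412880
3408899 = 8*412880 + 105859
412880 = 3*105859 + 95303
105859 = 1*95303 + 10556
95303 = 9*10556 + 299
10556 = 35*299 + 91
299 = 3*91 + 26
91 = 3*26 + 13
26 = 2*13 + 0
gcd(51959245, 24275173) = 13.
Working backward:
13 = 91 − 3·26
13 = −3·299 + 10·91
13 = 10·10556 − 353·299
13 = −353·95303 + 3187·10556
13 = 3187·105859 − 3540·95303
13 = −3540·412880 + 13807·105859
13 = 13807·3408899 − 113996·412880
13 = −113996·24275173 + 811779·3408899
13 = 811779·51959245 − 1737554·24275173
So 13 = (811779)·51959245 + (-1737554)·24275173.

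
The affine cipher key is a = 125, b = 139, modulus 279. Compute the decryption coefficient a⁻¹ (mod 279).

125

Extended Euclidean algorithm:
279 = 2·125 + 29
125 = 4·29 + 9
29 = 3·9 + 2
9 = 4·2 + 1
2 = 2·1 + 0
The gcd is 1. Working backward:
1 = 9 − 4·2
1 = −4·29 + 13·9
1 = 13·125 − 56·29
1 = −56·279 + 125·125
So 125·125 ≡ 1 (mod 279).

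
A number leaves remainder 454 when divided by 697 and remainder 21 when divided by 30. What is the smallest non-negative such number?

Write x = 454 + 697·k. Then 697·k ≡ 21 − 454 ≡ 17 (mod 30).
Need 697⁻¹ mod 30. Extended Euclid on (30, 7):
30 = 4×7 + 2
7 = 3×2 + 1
2 = 2×1 + 0
Back-substitute:
1 = 7 − 3·2
1 = −3·30 + 13·7
697⁻¹ ≡ 13 (mod 30), so k ≡ 13·17 ≡ 11 (mod 30).
x = 454 + 697·11 = 8121.

8121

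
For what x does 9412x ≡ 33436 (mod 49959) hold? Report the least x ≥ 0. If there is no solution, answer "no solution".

First find gcd(9412, 49959):
49959 = 5*9412 + 2899
9412 = 3*2899 + 715
2899 = 4*715 + 39
715 = 18*39 + 13
39 = 3*13 + 0
gcd = 13 and 13 | 33436, so solutions exist. Divide through by 13: 724x ≡ 2572 (mod 3843).
Now find 724⁻¹ mod 3843:
3843 = 5×724 + 223
724 = 3×223 + 55
223 = 4×55 + 3
55 = 18×3 + 1
3 = 3×1 + 0
Back-substitute:
1 = 55 − 18·3
1 = −18·223 + 73·55
1 = 73·724 − 237·223
1 = −237·3843 + 1258·724
So 724⁻¹ ≡ 1258 (mod 3843).
Then x ≡ 1258·2572 ≡ 3613 (mod 3843); the smallest non-negative solution is x = 3613.

3613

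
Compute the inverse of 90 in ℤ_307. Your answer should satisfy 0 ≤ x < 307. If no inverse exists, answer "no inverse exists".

58

Extended Euclidean algorithm:
307 = 3·90 + 37
90 = 2·37 + 16
37 = 2·16 + 5
16 = 3·5 + 1
5 = 5·1 + 0
gcd = 1, so the inverse exists. Back-substitute:
1 = 16 − 3·5
1 = −3·37 + 7·16
1 = 7·90 − 17·37
1 = −17·307 + 58·90
So 90·58 ≡ 1 (mod 307).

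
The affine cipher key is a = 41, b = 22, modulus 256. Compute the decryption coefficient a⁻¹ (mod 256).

Extended Euclidean algorithm:
256 = 6·41 + 10
41 = 4·10 + 1
10 = 10·1 + 0
gcd = 1, so the inverse exists. Back-substitute:
1 = 41 − 4·10
1 = −4·256 + 25·41
So 41·25 ≡ 1 (mod 256).

25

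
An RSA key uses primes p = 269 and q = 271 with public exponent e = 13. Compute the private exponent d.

φ(n) = (p−1)(q−1) = 268·270 = 72360.
Need d with 13·d ≡ 1 (mod 72360). Apply the extended Euclidean algorithm:
72360 = 5566·13 + 2
13 = 6·2 + 1
2 = 2·1 + 0
Back-substitute:
1 = 13 − 6·2
1 = −6·72360 + 33397·13
So 13·33397 ≡ 1 (mod 72360), hence d = 33397.

33397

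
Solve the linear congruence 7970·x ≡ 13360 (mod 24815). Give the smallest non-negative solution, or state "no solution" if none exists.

First find gcd(7970, 24815):
24815 = 3*7970 + 905
7970 = 8*905 + 730
905 = 1*730 + 175
730 = 4*175 + 30
175 = 5*30 + 25
30 = 1*25 + 5
25 = 5*5 + 0
gcd = 5 and 5 | 13360, so solutions exist. Divide through by 5: 1594x ≡ 2672 (mod 4963).
Now find 1594⁻¹ mod 4963:
4963 = 3*1594 + 181
1594 = 8*181 + 146
181 = 1*146 + 35
146 = 4*35 + 6
35 = 5*6 + 5
6 = 1*5 + 1
5 = 5*1 + 0
Back-substitute:
1 = 6 − 5
1 = −35 + 6·6
1 = 6·146 − 25·35
1 = −25·181 + 31·146
1 = 31·1594 − 273·181
1 = −273·4963 + 850·1594
So 1594⁻¹ ≡ 850 (mod 4963).
Then x ≡ 850·2672 ≡ 3109 (mod 4963); the smallest non-negative solution is x = 3109.

3109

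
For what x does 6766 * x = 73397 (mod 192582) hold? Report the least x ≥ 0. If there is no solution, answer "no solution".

no solution

gcd(6766, 192582):
192582 = 28·6766 + 3134
6766 = 2·3134 + 498
3134 = 6·498 + 146
498 = 3·146 + 60
146 = 2·60 + 26
60 = 2·26 + 8
26 = 3·8 + 2
8 = 4·2 + 0
gcd = 2, but 2 ∤ 73397, so the congruence has no solution.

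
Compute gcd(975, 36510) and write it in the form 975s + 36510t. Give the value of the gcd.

15

Apply Euclid's algorithm to 36510 and 975:
36510 = 37*975 + 435
975 = 2*435 + 105
435 = 4*105 + 15
105 = 7*15 + 0
gcd(975, 36510) = 15.
Back-substituting:
15 = 435 − 4·105
15 = −4·975 + 9·435
15 = 9·36510 − 337·975
So 15 = (9)·36510 + (-337)·975.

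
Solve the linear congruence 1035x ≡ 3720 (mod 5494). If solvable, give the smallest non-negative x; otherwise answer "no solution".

4144

First find gcd(1035, 5494):
5494 = 5*1035 + 319
1035 = 3*319 + 78
319 = 4*78 + 7
78 = 11*7 + 1
7 = 7*1 + 0
gcd = 1, so a unique solution mod 5494 exists.
Back-substitute for the Bézout coefficients:
1 = 78 − 11·7
1 = −11·319 + 45·78
1 = 45·1035 − 146·319
1 = −146·5494 + 775·1035
So 1035·(775) ≡ 1 (mod 5494), giving 1035⁻¹ ≡ 775.
x ≡ 1035⁻¹·3720 ≡ 775·3720 ≡ 4144 (mod 5494).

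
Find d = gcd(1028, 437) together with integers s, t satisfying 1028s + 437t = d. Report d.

1

Apply Euclid's algorithm to 1028 and 437:
1028 = 2*437 + 154
437 = 2*154 + 129
154 = 1*129 + 25
129 = 5*25 + 4
25 = 6*4 + 1
4 = 4*1 + 0
gcd(1028, 437) = 1.
Express as a combination:
1 = 25 − 6·4
1 = −6·129 + 31·25
1 = 31·154 − 37·129
1 = −37·437 + 105·154
1 = 105·1028 − 247·437
So 1 = (105)·1028 + (-247)·437.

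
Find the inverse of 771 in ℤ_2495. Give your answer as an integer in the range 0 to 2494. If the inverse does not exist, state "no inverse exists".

1741

Extended Euclidean algorithm:
2495 = 3·771 + 182
771 = 4·182 + 43
182 = 4·43 + 10
43 = 4·10 + 3
10 = 3·3 + 1
3 = 3·1 + 0
Since gcd(771, 2495) = 1, back-substitute to write 1 as a combination:
1 = 10 − 3·3
1 = −3·43 + 13·10
1 = 13·182 − 55·43
1 = −55·771 + 233·182
1 = 233·2495 − 754·771
Hence 771⁻¹ ≡ -754 ≡ 1741 (mod 2495).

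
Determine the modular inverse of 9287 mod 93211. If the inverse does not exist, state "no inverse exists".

Extended Euclidean algorithm:
93211 = 10×9287 + 341
9287 = 27×341 + 80
341 = 4×80 + 21
80 = 3×21 + 17
21 = 1×17 + 4
17 = 4×4 + 1
4 = 4×1 + 0
Since gcd(9287, 93211) = 1, back-substitute to write 1 as a combination:
1 = 17 − 4·4
1 = −4·21 + 5·17
1 = 5·80 − 19·21
1 = −19·341 + 81·80
1 = 81·9287 − 2206·341
1 = −2206·93211 + 22141·9287
So 9287·22141 ≡ 1 (mod 93211).

22141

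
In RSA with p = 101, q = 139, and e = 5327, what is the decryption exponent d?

φ(n) = (p−1)(q−1) = 100·138 = 13800.
Need d with 5327·d ≡ 1 (mod 13800). Apply the extended Euclidean algorithm:
13800 = 2·5327 + 3146
5327 = 1·3146 + 2181
3146 = 1·2181 + 965
2181 = 2·965 + 251
965 = 3·251 + 212
251 = 1·212 + 39
212 = 5·39 + 17
39 = 2·17 + 5
17 = 3·5 + 2
5 = 2·2 + 1
2 = 2·1 + 0
Back-substitute:
1 = 5 − 2·2
1 = −2·17 + 7·5
1 = 7·39 − 16·17
1 = −16·212 + 87·39
1 = 87·251 − 103·212
1 = −103·965 + 396·251
1 = 396·2181 − 895·965
1 = −895·3146 + 1291·2181
1 = 1291·5327 − 2186·3146
1 = −2186·13800 + 5663·5327
So 5327·5663 ≡ 1 (mod 13800), hence d = 5663.

5663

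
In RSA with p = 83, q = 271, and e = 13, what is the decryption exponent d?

20437

φ(n) = (p−1)(q−1) = 82·270 = 22140.
Need d with 13·d ≡ 1 (mod 22140). Apply the extended Euclidean algorithm:
22140 = 1703·13 + 1
13 = 13·1 + 0
Back-substitute:
1 = 22140 − 1703·13
So 13·(-1703) ≡ 1 (mod 22140), hence d ≡ -1703 ≡ 20437 (mod 22140).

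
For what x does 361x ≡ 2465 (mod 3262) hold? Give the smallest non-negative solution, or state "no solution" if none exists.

First find gcd(361, 3262):
3262 = 9×361 + 13
361 = 27×13 + 10
13 = 1×10 + 3
10 = 3×3 + 1
3 = 3×1 + 0
gcd = 1, so a unique solution mod 3262 exists.
Back-substitute for the Bézout coefficients:
1 = 10 − 3·3
1 = −3·13 + 4·10
1 = 4·361 − 111·13
1 = −111·3262 + 1003·361
So 361·(1003) ≡ 1 (mod 3262), giving 361⁻¹ ≡ 1003.
x ≡ 361⁻¹·2465 ≡ 1003·2465 ≡ 3061 (mod 3262).

3061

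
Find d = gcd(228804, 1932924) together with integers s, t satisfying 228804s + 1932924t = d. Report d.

Apply Euclid's algorithm to 1932924 and 228804:
1932924 = 8×228804 + 102492
228804 = 2×102492 + 23820
102492 = 4×23820 + 7212
23820 = 3×7212 + 2184
7212 = 3×2184 + 660
2184 = 3×660 + 204
660 = 3×204 + 48
204 = 4×48 + 12
48 = 4×12 + 0
gcd(228804, 1932924) = 12.
Express as a combination:
12 = 204 − 4·48
12 = −4·660 + 13·204
12 = 13·2184 − 43·660
12 = −43·7212 + 142·2184
12 = 142·23820 − 469·7212
12 = −469·102492 + 2018·23820
12 = 2018·228804 − 4505·102492
12 = −4505·1932924 + 38058·228804
So 12 = (-4505)·1932924 + (38058)·228804.

12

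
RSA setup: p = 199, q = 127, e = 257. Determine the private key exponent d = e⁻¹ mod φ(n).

2621

φ(n) = (p−1)(q−1) = 198·126 = 24948.
Need d with 257·d ≡ 1 (mod 24948). Apply the extended Euclidean algorithm:
24948 = 97*257 + 19
257 = 13*19 + 10
19 = 1*10 + 9
10 = 1*9 + 1
9 = 9*1 + 0
Back-substitute:
1 = 10 − 9
1 = −19 + 2·10
1 = 2·257 − 27·19
1 = −27·24948 + 2621·257
So 257·2621 ≡ 1 (mod 24948), hence d = 2621.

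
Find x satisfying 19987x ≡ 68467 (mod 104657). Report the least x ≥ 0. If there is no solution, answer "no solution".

First find gcd(19987, 104657):
104657 = 5×19987 + 4722
19987 = 4×4722 + 1099
4722 = 4×1099 + 326
1099 = 3×326 + 121
326 = 2×121 + 84
121 = 1×84 + 37
84 = 2×37 + 10
37 = 3×10 + 7
10 = 1×7 + 3
7 = 2×3 + 1
3 = 3×1 + 0
gcd = 1, so a unique solution mod 104657 exists.
Back-substitute for the Bézout coefficients:
1 = 7 − 2·3
1 = −2·10 + 3·7
1 = 3·37 − 11·10
1 = −11·84 + 25·37
1 = 25·121 − 36·84
1 = −36·326 + 97·121
1 = 97·1099 − 327·326
1 = −327·4722 + 1405·1099
1 = 1405·19987 − 5947·4722
1 = −5947·104657 + 31140·19987
So 19987·(31140) ≡ 1 (mod 104657), giving 19987⁻¹ ≡ 31140.
x ≡ 19987⁻¹·68467 ≡ 31140·68467 ≡ 94633 (mod 104657).

94633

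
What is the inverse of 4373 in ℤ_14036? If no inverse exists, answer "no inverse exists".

gcd(14036, 4373) by repeated division:
14036 = 3·4373 + 917
4373 = 4·917 + 705
917 = 1·705 + 212
705 = 3·212 + 69
212 = 3·69 + 5
69 = 13·5 + 4
5 = 1·4 + 1
4 = 4·1 + 0
gcd = 1, so the inverse exists. Back-substitute:
1 = 5 − 4
1 = −69 + 14·5
1 = 14·212 − 43·69
1 = −43·705 + 143·212
1 = 143·917 − 186·705
1 = −186·4373 + 887·917
1 = 887·14036 − 2847·4373
Hence 4373⁻¹ ≡ -2847 ≡ 11189 (mod 14036).

11189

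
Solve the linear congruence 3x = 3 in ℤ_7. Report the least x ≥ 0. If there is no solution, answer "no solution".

First find gcd(3, 7):
7 = 2*3 + 1
3 = 3*1 + 0
gcd = 1, so a unique solution mod 7 exists.
Back-substitute for the Bézout coefficients:
1 = 7 − 2·3
So 3·(-2) ≡ 1 (mod 7), giving 3⁻¹ ≡ 5.
x ≡ 3⁻¹·3 ≡ 5·3 ≡ 1 (mod 7).

1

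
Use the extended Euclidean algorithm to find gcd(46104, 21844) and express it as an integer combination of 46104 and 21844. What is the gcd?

Repeated division:
46104 = 2*21844 + 2416
21844 = 9*2416 + 100
2416 = 24*100 + 16
100 = 6*16 + 4
16 = 4*4 + 0
gcd(46104, 21844) = 4.
Back-substituting:
4 = 100 − 6·16
4 = −6·2416 + 145·100
4 = 145·21844 − 1311·2416
4 = −1311·46104 + 2767·21844
So 4 = (-1311)·46104 + (2767)·21844.

4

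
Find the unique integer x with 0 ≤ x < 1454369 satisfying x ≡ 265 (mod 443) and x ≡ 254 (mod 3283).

1159153

Write x = 265 + 443·k. Then 443·k ≡ 254 − 265 ≡ 3272 (mod 3283).
Need 443⁻¹ mod 3283. Extended Euclid on (3283, 443):
3283 = 7·443 + 182
443 = 2·182 + 79
182 = 2·79 + 24
79 = 3·24 + 7
24 = 3·7 + 3
7 = 2·3 + 1
3 = 3·1 + 0
Back-substitute:
1 = 7 − 2·3
1 = −2·24 + 7·7
1 = 7·79 − 23·24
1 = −23·182 + 53·79
1 = 53·443 − 129·182
1 = −129·3283 + 956·443
443⁻¹ ≡ 956 (mod 3283), so k ≡ 956·3272 ≡ 2616 (mod 3283).
x = 265 + 443·2616 = 1159153.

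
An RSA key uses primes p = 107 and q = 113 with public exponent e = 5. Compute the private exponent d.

4749

φ(n) = (p−1)(q−1) = 106·112 = 11872.
Need d with 5·d ≡ 1 (mod 11872). Apply the extended Euclidean algorithm:
11872 = 2374·5 + 2
5 = 2·2 + 1
2 = 2·1 + 0
Back-substitute:
1 = 5 − 2·2
1 = −2·11872 + 4749·5
So 5·4749 ≡ 1 (mod 11872), hence d = 4749.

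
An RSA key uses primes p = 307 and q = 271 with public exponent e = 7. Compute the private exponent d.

11803

φ(n) = (p−1)(q−1) = 306·270 = 82620.
Need d with 7·d ≡ 1 (mod 82620). Apply the extended Euclidean algorithm:
82620 = 11802*7 + 6
7 = 1*6 + 1
6 = 6*1 + 0
Back-substitute:
1 = 7 − 6
1 = −82620 + 11803·7
So 7·11803 ≡ 1 (mod 82620), hence d = 11803.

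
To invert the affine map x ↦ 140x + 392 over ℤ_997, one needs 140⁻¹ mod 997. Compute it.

gcd(997, 140) by repeated division:
997 = 7×140 + 17
140 = 8×17 + 4
17 = 4×4 + 1
4 = 4×1 + 0
gcd = 1, so the inverse exists. Back-substitute:
1 = 17 − 4·4
1 = −4·140 + 33·17
1 = 33·997 − 235·140
Thus 140·(-235) ≡ 1 (mod 997); reducing, -235 mod 997 = 762.

762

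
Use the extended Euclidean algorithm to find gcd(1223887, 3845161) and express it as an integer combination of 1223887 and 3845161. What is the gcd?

1

Apply Euclid's algorithm to 3845161 and 1223887:
3845161 = 3×1223887 + 173500
1223887 = 7×173500 + 9387
173500 = 18×9387 + 4534
9387 = 2×4534 + 319
4534 = 14×319 + 68
319 = 4×68 + 47
68 = 1×47 + 21
47 = 2×21 + 5
21 = 4×5 + 1
5 = 5×1 + 0
gcd(1223887, 3845161) = 1.
Express as a combination:
1 = 21 − 4·5
1 = −4·47 + 9·21
1 = 9·68 − 13·47
1 = −13·319 + 61·68
1 = 61·4534 − 867·319
1 = −867·9387 + 1795·4534
1 = 1795·173500 − 33177·9387
1 = −33177·1223887 + 234034·173500
1 = 234034·3845161 − 735279·1223887
So 1 = (234034)·3845161 + (-735279)·1223887.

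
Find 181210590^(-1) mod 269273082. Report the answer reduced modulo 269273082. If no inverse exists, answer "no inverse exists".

no inverse exists

Euclidean algorithm on 269273082, 181210590:
269273082 = 1×181210590 + 88062492
181210590 = 2×88062492 + 5085606
88062492 = 17×5085606 + 1607190
5085606 = 3×1607190 + 264036
1607190 = 6×264036 + 22974
264036 = 11×22974 + 11322
22974 = 2×11322 + 330
11322 = 34×330 + 102
330 = 3×102 + 24
102 = 4×24 + 6
24 = 4×6 + 0
The gcd is 6, not 1, hence no inverse exists.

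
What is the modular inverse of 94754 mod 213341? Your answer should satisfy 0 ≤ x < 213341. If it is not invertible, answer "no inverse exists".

gcd(213341, 94754) by repeated division:
213341 = 2*94754 + 23833
94754 = 3*23833 + 23255
23833 = 1*23255 + 578
23255 = 40*578 + 135
578 = 4*135 + 38
135 = 3*38 + 21
38 = 1*21 + 17
21 = 1*17 + 4
17 = 4*4 + 1
4 = 4*1 + 0
gcd = 1, so the inverse exists. Back-substitute:
1 = 17 − 4·4
1 = −4·21 + 5·17
1 = 5·38 − 9·21
1 = −9·135 + 32·38
1 = 32·578 − 137·135
1 = −137·23255 + 5512·578
1 = 5512·23833 − 5649·23255
1 = −5649·94754 + 22459·23833
1 = 22459·213341 − 50567·94754
So 94754·(-50567) ≡ 1 (mod 213341), and -50567 ≡ 162774 (mod 213341).

162774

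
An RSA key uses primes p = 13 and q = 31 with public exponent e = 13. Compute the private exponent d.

φ(n) = (p−1)(q−1) = 12·30 = 360.
Need d with 13·d ≡ 1 (mod 360). Apply the extended Euclidean algorithm:
360 = 27×13 + 9
13 = 1×9 + 4
9 = 2×4 + 1
4 = 4×1 + 0
Back-substitute:
1 = 9 − 2·4
1 = −2·13 + 3·9
1 = 3·360 − 83·13
So 13·(-83) ≡ 1 (mod 360), hence d ≡ -83 ≡ 277 (mod 360).

277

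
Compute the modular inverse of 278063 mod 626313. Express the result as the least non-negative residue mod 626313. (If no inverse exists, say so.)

Apply the Euclidean algorithm to 626313 and 278063:
626313 = 2×278063 + 70187
278063 = 3×70187 + 67502
70187 = 1×67502 + 2685
67502 = 25×2685 + 377
2685 = 7×377 + 46
377 = 8×46 + 9
46 = 5×9 + 1
9 = 9×1 + 0
Since gcd(278063, 626313) = 1, back-substitute to write 1 as a combination:
1 = 46 − 5·9
1 = −5·377 + 41·46
1 = 41·2685 − 292·377
1 = −292·67502 + 7341·2685
1 = 7341·70187 − 7633·67502
1 = −7633·278063 + 30240·70187
1 = 30240·626313 − 68113·278063
So 278063·(-68113) ≡ 1 (mod 626313), and -68113 ≡ 558200 (mod 626313).

558200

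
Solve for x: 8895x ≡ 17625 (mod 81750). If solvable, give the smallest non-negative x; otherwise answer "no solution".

First find gcd(8895, 81750):
81750 = 9×8895 + 1695
8895 = 5×1695 + 420
1695 = 4×420 + 15
420 = 28×15 + 0
gcd = 15 and 15 | 17625, so solutions exist. Divide through by 15: 593x ≡ 1175 (mod 5450).
Now find 593⁻¹ mod 5450:
5450 = 9×593 + 113
593 = 5×113 + 28
113 = 4×28 + 1
28 = 28×1 + 0
Back-substitute:
1 = 113 − 4·28
1 = −4·593 + 21·113
1 = 21·5450 − 193·593
So 593·(-193) ≡ 1 (mod 5450), i.e. 593⁻¹ ≡ 5257.
Then x ≡ 5257·1175 ≡ 2125 (mod 5450); the smallest non-negative solution is x = 2125.

2125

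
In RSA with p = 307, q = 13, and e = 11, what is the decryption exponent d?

2003

φ(n) = (p−1)(q−1) = 306·12 = 3672.
Need d with 11·d ≡ 1 (mod 3672). Apply the extended Euclidean algorithm:
3672 = 333*11 + 9
11 = 1*9 + 2
9 = 4*2 + 1
2 = 2*1 + 0
Back-substitute:
1 = 9 − 4·2
1 = −4·11 + 5·9
1 = 5·3672 − 1669·11
So 11·(-1669) ≡ 1 (mod 3672), hence d ≡ -1669 ≡ 2003 (mod 3672).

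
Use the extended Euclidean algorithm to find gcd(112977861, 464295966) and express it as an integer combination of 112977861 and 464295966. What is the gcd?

Apply Euclid's algorithm to 464295966 and 112977861:
464295966 = 4×112977861 + 12384522
112977861 = 9×12384522 + 1517163
12384522 = 8×1517163 + 247218
1517163 = 6×247218 + 33855
247218 = 7×33855 + 10233
33855 = 3×10233 + 3156
10233 = 3×3156 + 765
3156 = 4×765 + 96
765 = 7×96 + 93
96 = 1×93 + 3
93 = 31×3 + 0
gcd(112977861, 464295966) = 3.
Working backward:
3 = 96 − 93
3 = −765 + 8·96
3 = 8·3156 − 33·765
3 = −33·10233 + 107·3156
3 = 107·33855 − 354·10233
3 = −354·247218 + 2585·33855
3 = 2585·1517163 − 15864·247218
3 = −15864·12384522 + 129497·1517163
3 = 129497·112977861 − 1181337·12384522
3 = −1181337·464295966 + 4854845·112977861
So 3 = (-1181337)·464295966 + (4854845)·112977861.

3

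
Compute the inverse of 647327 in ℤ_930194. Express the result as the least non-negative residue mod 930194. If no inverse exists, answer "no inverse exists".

517385

Apply the Euclidean algorithm to 930194 and 647327:
930194 = 1·647327 + 282867
647327 = 2·282867 + 81593
282867 = 3·81593 + 38088
81593 = 2·38088 + 5417
38088 = 7·5417 + 169
5417 = 32·169 + 9
169 = 18·9 + 7
9 = 1·7 + 2
7 = 3·2 + 1
2 = 2·1 + 0
Since gcd(647327, 930194) = 1, back-substitute to write 1 as a combination:
1 = 7 − 3·2
1 = −3·9 + 4·7
1 = 4·169 − 75·9
1 = −75·5417 + 2404·169
1 = 2404·38088 − 16903·5417
1 = −16903·81593 + 36210·38088
1 = 36210·282867 − 125533·81593
1 = −125533·647327 + 287276·282867
1 = 287276·930194 − 412809·647327
Thus 647327·(-412809) ≡ 1 (mod 930194); reducing, -412809 mod 930194 = 517385.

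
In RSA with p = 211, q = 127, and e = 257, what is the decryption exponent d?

19253

φ(n) = (p−1)(q−1) = 210·126 = 26460.
Need d with 257·d ≡ 1 (mod 26460). Apply the extended Euclidean algorithm:
26460 = 102·257 + 246
257 = 1·246 + 11
246 = 22·11 + 4
11 = 2·4 + 3
4 = 1·3 + 1
3 = 3·1 + 0
Back-substitute:
1 = 4 − 3
1 = −11 + 3·4
1 = 3·246 − 67·11
1 = −67·257 + 70·246
1 = 70·26460 − 7207·257
So 257·(-7207) ≡ 1 (mod 26460), hence d ≡ -7207 ≡ 19253 (mod 26460).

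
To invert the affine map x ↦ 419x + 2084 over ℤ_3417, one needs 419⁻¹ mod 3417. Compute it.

Extended Euclidean algorithm:
3417 = 8·419 + 65
419 = 6·65 + 29
65 = 2·29 + 7
29 = 4·7 + 1
7 = 7·1 + 0
gcd = 1, so the inverse exists. Back-substitute:
1 = 29 − 4·7
1 = −4·65 + 9·29
1 = 9·419 − 58·65
1 = −58·3417 + 473·419
So 419·473 ≡ 1 (mod 3417).

473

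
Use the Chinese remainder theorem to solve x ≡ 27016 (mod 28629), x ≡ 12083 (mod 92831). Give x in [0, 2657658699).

Write x = 27016 + 28629·k. Then 28629·k ≡ 12083 − 27016 ≡ 77898 (mod 92831).
Need 28629⁻¹ mod 92831. Extended Euclid on (92831, 28629):
92831 = 3·28629 + 6944
28629 = 4·6944 + 853
6944 = 8·853 + 120
853 = 7·120 + 13
120 = 9·13 + 3
13 = 4·3 + 1
3 = 3·1 + 0
Back-substitute:
1 = 13 − 4·3
1 = −4·120 + 37·13
1 = 37·853 − 263·120
1 = −263·6944 + 2141·853
1 = 2141·28629 − 8827·6944
1 = −8827·92831 + 28622·28629
28629⁻¹ ≡ 28622 (mod 92831), so k ≡ 28622·77898 ≡ 74429 (mod 92831).
x = 27016 + 28629·74429 = 2130854857.

2130854857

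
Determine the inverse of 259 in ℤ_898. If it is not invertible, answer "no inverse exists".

Apply the Euclidean algorithm to 898 and 259:
898 = 3*259 + 121
259 = 2*121 + 17
121 = 7*17 + 2
17 = 8*2 + 1
2 = 2*1 + 0
The gcd is 1. Working backward:
1 = 17 − 8·2
1 = −8·121 + 57·17
1 = 57·259 − 122·121
1 = −122·898 + 423·259
So 259·423 ≡ 1 (mod 898).

423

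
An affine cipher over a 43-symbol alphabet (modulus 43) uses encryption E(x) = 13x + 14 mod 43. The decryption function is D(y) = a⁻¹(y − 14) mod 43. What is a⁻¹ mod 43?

gcd(43, 13) by repeated division:
43 = 3·13 + 4
13 = 3·4 + 1
4 = 4·1 + 0
The gcd is 1. Working backward:
1 = 13 − 3·4
1 = −3·43 + 10·13
So 13·10 ≡ 1 (mod 43).

10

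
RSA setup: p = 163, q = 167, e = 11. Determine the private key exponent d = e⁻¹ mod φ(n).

9779

φ(n) = (p−1)(q−1) = 162·166 = 26892.
Need d with 11·d ≡ 1 (mod 26892). Apply the extended Euclidean algorithm:
26892 = 2444*11 + 8
11 = 1*8 + 3
8 = 2*3 + 2
3 = 1*2 + 1
2 = 2*1 + 0
Back-substitute:
1 = 3 − 2
1 = −8 + 3·3
1 = 3·11 − 4·8
1 = −4·26892 + 9779·11
So 11·9779 ≡ 1 (mod 26892), hence d = 9779.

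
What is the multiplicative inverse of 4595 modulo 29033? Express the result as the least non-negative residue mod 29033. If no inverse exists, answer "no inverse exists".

6906

Run Euclid on (29033, 4595):
29033 = 6·4595 + 1463
4595 = 3·1463 + 206
1463 = 7·206 + 21
206 = 9·21 + 17
21 = 1·17 + 4
17 = 4·4 + 1
4 = 4·1 + 0
The gcd is 1. Working backward:
1 = 17 − 4·4
1 = −4·21 + 5·17
1 = 5·206 − 49·21
1 = −49·1463 + 348·206
1 = 348·4595 − 1093·1463
1 = −1093·29033 + 6906·4595
So 4595·6906 ≡ 1 (mod 29033).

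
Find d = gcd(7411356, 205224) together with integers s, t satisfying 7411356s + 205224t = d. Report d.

Euclidean algorithm:
7411356 = 36·205224 + 23292
205224 = 8·23292 + 18888
23292 = 1·18888 + 4404
18888 = 4·4404 + 1272
4404 = 3·1272 + 588
1272 = 2·588 + 96
588 = 6·96 + 12
96 = 8·12 + 0
gcd(7411356, 205224) = 12.
Express as a combination:
12 = 588 − 6·96
12 = −6·1272 + 13·588
12 = 13·4404 − 45·1272
12 = −45·18888 + 193·4404
12 = 193·23292 − 238·18888
12 = −238·205224 + 2097·23292
12 = 2097·7411356 − 75730·205224
So 12 = (2097)·7411356 + (-75730)·205224.

12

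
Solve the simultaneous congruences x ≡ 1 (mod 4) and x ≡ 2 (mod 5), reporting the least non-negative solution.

Write x = 1 + 4·k. Then 4·k ≡ 2 − 1 ≡ 1 (mod 5).
Need 4⁻¹ mod 5. Extended Euclid on (5, 4):
5 = 1×4 + 1
4 = 4×1 + 0
Back-substitute:
1 = 5 − 4
4⁻¹ ≡ 4 (mod 5), so k ≡ 4·1 ≡ 4 (mod 5).
x = 1 + 4·4 = 17.

17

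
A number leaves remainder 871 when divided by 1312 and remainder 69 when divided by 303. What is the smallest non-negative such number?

125511

Write x = 871 + 1312·k. Then 1312·k ≡ 69 − 871 ≡ 107 (mod 303).
Need 1312⁻¹ mod 303. Extended Euclid on (303, 100):
303 = 3*100 + 3
100 = 33*3 + 1
3 = 3*1 + 0
Back-substitute:
1 = 100 − 33·3
1 = −33·303 + 100·100
1312⁻¹ ≡ 100 (mod 303), so k ≡ 100·107 ≡ 95 (mod 303).
x = 871 + 1312·95 = 125511.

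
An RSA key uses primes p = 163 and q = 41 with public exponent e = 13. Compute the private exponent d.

φ(n) = (p−1)(q−1) = 162·40 = 6480.
Need d with 13·d ≡ 1 (mod 6480). Apply the extended Euclidean algorithm:
6480 = 498×13 + 6
13 = 2×6 + 1
6 = 6×1 + 0
Back-substitute:
1 = 13 − 2·6
1 = −2·6480 + 997·13
So 13·997 ≡ 1 (mod 6480), hence d = 997.

997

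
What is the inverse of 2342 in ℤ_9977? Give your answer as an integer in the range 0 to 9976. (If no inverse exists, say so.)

Apply the Euclidean algorithm to 9977 and 2342:
9977 = 4×2342 + 609
2342 = 3×609 + 515
609 = 1×515 + 94
515 = 5×94 + 45
94 = 2×45 + 4
45 = 11×4 + 1
4 = 4×1 + 0
gcd = 1, so the inverse exists. Back-substitute:
1 = 45 − 11·4
1 = −11·94 + 23·45
1 = 23·515 − 126·94
1 = −126·609 + 149·515
1 = 149·2342 − 573·609
1 = −573·9977 + 2441·2342
So 2342·2441 ≡ 1 (mod 9977).

2441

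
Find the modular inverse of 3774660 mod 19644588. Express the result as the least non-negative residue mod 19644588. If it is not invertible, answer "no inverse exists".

no inverse exists

Compute gcd(3774660, 19644588):
19644588 = 5*3774660 + 771288
3774660 = 4*771288 + 689508
771288 = 1*689508 + 81780
689508 = 8*81780 + 35268
81780 = 2*35268 + 11244
35268 = 3*11244 + 1536
11244 = 7*1536 + 492
1536 = 3*492 + 60
492 = 8*60 + 12
60 = 5*12 + 0
The gcd is 12, not 1, hence no inverse exists.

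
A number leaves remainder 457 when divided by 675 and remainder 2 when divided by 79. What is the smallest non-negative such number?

19357

Write x = 457 + 675·k. Then 675·k ≡ 2 − 457 ≡ 19 (mod 79).
Need 675⁻¹ mod 79. Extended Euclid on (79, 43):
79 = 1·43 + 36
43 = 1·36 + 7
36 = 5·7 + 1
7 = 7·1 + 0
Back-substitute:
1 = 36 − 5·7
1 = −5·43 + 6·36
1 = 6·79 − 11·43
675⁻¹ ≡ 68 (mod 79), so k ≡ 68·19 ≡ 28 (mod 79).
x = 457 + 675·28 = 19357.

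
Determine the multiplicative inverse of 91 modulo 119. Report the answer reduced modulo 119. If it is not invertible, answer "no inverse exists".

Compute gcd(91, 119):
119 = 1·91 + 28
91 = 3·28 + 7
28 = 4·7 + 0
Since gcd = 7 > 1, 91 is not a unit mod 119.

no inverse exists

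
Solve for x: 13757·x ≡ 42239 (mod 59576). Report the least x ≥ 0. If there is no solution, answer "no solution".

First find gcd(13757, 59576):
59576 = 4×13757 + 4548
13757 = 3×4548 + 113
4548 = 40×113 + 28
113 = 4×28 + 1
28 = 28×1 + 0
gcd = 1, so a unique solution mod 59576 exists.
Back-substitute for the Bézout coefficients:
1 = 113 − 4·28
1 = −4·4548 + 161·113
1 = 161·13757 − 487·4548
1 = −487·59576 + 2109·13757
So 13757·(2109) ≡ 1 (mod 59576), giving 13757⁻¹ ≡ 2109.
x ≡ 13757⁻¹·42239 ≡ 2109·42239 ≡ 15931 (mod 59576).

15931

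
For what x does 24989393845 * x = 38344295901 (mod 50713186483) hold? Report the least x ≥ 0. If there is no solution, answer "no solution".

25841662352

First find gcd(24989393845, 50713186483):
50713186483 = 2×24989393845 + 734398793
24989393845 = 34×734398793 + 19834883
734398793 = 37×19834883 + 508122
19834883 = 39×508122 + 18125
508122 = 28×18125 + 622
18125 = 29×622 + 87
622 = 7×87 + 13
87 = 6×13 + 9
13 = 1×9 + 4
9 = 2×4 + 1
4 = 4×1 + 0
gcd = 1, so a unique solution mod 50713186483 exists.
Back-substitute for the Bézout coefficients:
1 = 9 − 2·4
1 = −2·13 + 3·9
1 = 3·87 − 20·13
1 = −20·622 + 143·87
1 = 143·18125 − 4167·622
1 = −4167·508122 + 116819·18125
1 = 116819·19834883 − 4560108·508122
1 = −4560108·734398793 + 168840815·19834883
1 = 168840815·24989393845 − 5745147818·734398793
1 = −5745147818·50713186483 + 11659136451·24989393845
So 24989393845·(11659136451) ≡ 1 (mod 50713186483), giving 24989393845⁻¹ ≡ 11659136451.
x ≡ 24989393845⁻¹·38344295901 ≡ 11659136451·38344295901 ≡ 25841662352 (mod 50713186483).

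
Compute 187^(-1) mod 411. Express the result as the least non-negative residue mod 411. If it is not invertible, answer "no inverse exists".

211

Extended Euclidean algorithm:
411 = 2·187 + 37
187 = 5·37 + 2
37 = 18·2 + 1
2 = 2·1 + 0
The gcd is 1. Working backward:
1 = 37 − 18·2
1 = −18·187 + 91·37
1 = 91·411 − 200·187
Thus 187·(-200) ≡ 1 (mod 411); reducing, -200 mod 411 = 211.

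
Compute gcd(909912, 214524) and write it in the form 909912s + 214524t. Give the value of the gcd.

Euclidean algorithm:
909912 = 4·214524 + 51816
214524 = 4·51816 + 7260
51816 = 7·7260 + 996
7260 = 7·996 + 288
996 = 3·288 + 132
288 = 2·132 + 24
132 = 5·24 + 12
24 = 2·12 + 0
gcd(909912, 214524) = 12.
Express as a combination:
12 = 132 − 5·24
12 = −5·288 + 11·132
12 = 11·996 − 38·288
12 = −38·7260 + 277·996
12 = 277·51816 − 1977·7260
12 = −1977·214524 + 8185·51816
12 = 8185·909912 − 34717·214524
So 12 = (8185)·909912 + (-34717)·214524.

12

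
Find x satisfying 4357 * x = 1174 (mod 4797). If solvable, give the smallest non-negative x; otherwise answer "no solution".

First find gcd(4357, 4797):
4797 = 1×4357 + 440
4357 = 9×440 + 397
440 = 1×397 + 43
397 = 9×43 + 10
43 = 4×10 + 3
10 = 3×3 + 1
3 = 3×1 + 0
gcd = 1, so a unique solution mod 4797 exists.
Back-substitute for the Bézout coefficients:
1 = 10 − 3·3
1 = −3·43 + 13·10
1 = 13·397 − 120·43
1 = −120·440 + 133·397
1 = 133·4357 − 1317·440
1 = −1317·4797 + 1450·4357
So 4357·(1450) ≡ 1 (mod 4797), giving 4357⁻¹ ≡ 1450.
x ≡ 4357⁻¹·1174 ≡ 1450·1174 ≡ 4162 (mod 4797).

4162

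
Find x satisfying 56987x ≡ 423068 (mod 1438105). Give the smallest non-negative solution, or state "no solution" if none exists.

First find gcd(56987, 1438105):
1438105 = 25×56987 + 13430
56987 = 4×13430 + 3267
13430 = 4×3267 + 362
3267 = 9×362 + 9
362 = 40×9 + 2
9 = 4×2 + 1
2 = 2×1 + 0
gcd = 1, so a unique solution mod 1438105 exists.
Back-substitute for the Bézout coefficients:
1 = 9 − 4·2
1 = −4·362 + 161·9
1 = 161·3267 − 1453·362
1 = −1453·13430 + 5973·3267
1 = 5973·56987 − 25345·13430
1 = −25345·1438105 + 639598·56987
So 56987·(639598) ≡ 1 (mod 1438105), giving 56987⁻¹ ≡ 639598.
x ≡ 56987⁻¹·423068 ≡ 639598·423068 ≡ 1047969 (mod 1438105).

1047969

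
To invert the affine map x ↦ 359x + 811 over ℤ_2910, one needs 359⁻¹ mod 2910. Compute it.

Apply the Euclidean algorithm to 2910 and 359:
2910 = 8·359 + 38
359 = 9·38 + 17
38 = 2·17 + 4
17 = 4·4 + 1
4 = 4·1 + 0
Since gcd(359, 2910) = 1, back-substitute to write 1 as a combination:
1 = 17 − 4·4
1 = −4·38 + 9·17
1 = 9·359 − 85·38
1 = −85·2910 + 689·359
So 359·689 ≡ 1 (mod 2910).

689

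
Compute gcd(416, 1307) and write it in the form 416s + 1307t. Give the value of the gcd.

1

Repeated division:
1307 = 3×416 + 59
416 = 7×59 + 3
59 = 19×3 + 2
3 = 1×2 + 1
2 = 2×1 + 0
gcd(416, 1307) = 1.
Working backward:
1 = 3 − 2
1 = −59 + 20·3
1 = 20·416 − 141·59
1 = −141·1307 + 443·416
So 1 = (-141)·1307 + (443)·416.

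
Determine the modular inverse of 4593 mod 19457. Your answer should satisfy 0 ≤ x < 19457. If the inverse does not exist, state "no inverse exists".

gcd(19457, 4593) by repeated division:
19457 = 4*4593 + 1085
4593 = 4*1085 + 253
1085 = 4*253 + 73
253 = 3*73 + 34
73 = 2*34 + 5
34 = 6*5 + 4
5 = 1*4 + 1
4 = 4*1 + 0
The gcd is 1. Working backward:
1 = 5 − 4
1 = −34 + 7·5
1 = 7·73 − 15·34
1 = −15·253 + 52·73
1 = 52·1085 − 223·253
1 = −223·4593 + 944·1085
1 = 944·19457 − 3999·4593
Thus 4593·(-3999) ≡ 1 (mod 19457); reducing, -3999 mod 19457 = 15458.

15458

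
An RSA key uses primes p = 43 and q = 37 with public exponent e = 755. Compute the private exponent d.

755

φ(n) = (p−1)(q−1) = 42·36 = 1512.
Need d with 755·d ≡ 1 (mod 1512). Apply the extended Euclidean algorithm:
1512 = 2*755 + 2
755 = 377*2 + 1
2 = 2*1 + 0
Back-substitute:
1 = 755 − 377·2
1 = −377·1512 + 755·755
So 755·755 ≡ 1 (mod 1512), hence d = 755.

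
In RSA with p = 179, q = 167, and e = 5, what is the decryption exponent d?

φ(n) = (p−1)(q−1) = 178·166 = 29548.
Need d with 5·d ≡ 1 (mod 29548). Apply the extended Euclidean algorithm:
29548 = 5909×5 + 3
5 = 1×3 + 2
3 = 1×2 + 1
2 = 2×1 + 0
Back-substitute:
1 = 3 − 2
1 = −5 + 2·3
1 = 2·29548 − 11819·5
So 5·(-11819) ≡ 1 (mod 29548), hence d ≡ -11819 ≡ 17729 (mod 29548).

17729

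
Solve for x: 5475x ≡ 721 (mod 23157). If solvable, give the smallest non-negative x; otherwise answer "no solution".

gcd(5475, 23157):
23157 = 4·5475 + 1257
5475 = 4·1257 + 447
1257 = 2·447 + 363
447 = 1·363 + 84
363 = 4·84 + 27
84 = 3·27 + 3
27 = 9·3 + 0
gcd = 3, but 3 ∤ 721, so the congruence has no solution.

no solution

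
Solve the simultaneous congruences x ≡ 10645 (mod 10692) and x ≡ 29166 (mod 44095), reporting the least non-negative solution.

117013201

Write x = 10645 + 10692·k. Then 10692·k ≡ 29166 − 10645 ≡ 18521 (mod 44095).
Need 10692⁻¹ mod 44095. Extended Euclid on (44095, 10692):
44095 = 4·10692 + 1327
10692 = 8·1327 + 76
1327 = 17·76 + 35
76 = 2·35 + 6
35 = 5·6 + 5
6 = 1·5 + 1
5 = 5·1 + 0
Back-substitute:
1 = 6 − 5
1 = −35 + 6·6
1 = 6·76 − 13·35
1 = −13·1327 + 227·76
1 = 227·10692 − 1829·1327
1 = −1829·44095 + 7543·10692
10692⁻¹ ≡ 7543 (mod 44095), so k ≡ 7543·18521 ≡ 10943 (mod 44095).
x = 10645 + 10692·10943 = 117013201.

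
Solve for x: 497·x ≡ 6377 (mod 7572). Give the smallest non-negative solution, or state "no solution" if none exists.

First find gcd(497, 7572):
7572 = 15·497 + 117
497 = 4·117 + 29
117 = 4·29 + 1
29 = 29·1 + 0
gcd = 1, so a unique solution mod 7572 exists.
Back-substitute for the Bézout coefficients:
1 = 117 − 4·29
1 = −4·497 + 17·117
1 = 17·7572 − 259·497
So 497·(-259) ≡ 1 (mod 7572), giving 497⁻¹ ≡ 7313.
x ≡ 497⁻¹·6377 ≡ 7313·6377 ≡ 6625 (mod 7572).

6625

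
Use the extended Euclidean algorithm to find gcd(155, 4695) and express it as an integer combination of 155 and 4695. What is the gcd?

5

Euclidean algorithm:
4695 = 30*155 + 45
155 = 3*45 + 20
45 = 2*20 + 5
20 = 4*5 + 0
gcd(155, 4695) = 5.
Back-substituting:
5 = 45 − 2·20
5 = −2·155 + 7·45
5 = 7·4695 − 212·155
So 5 = (7)·4695 + (-212)·155.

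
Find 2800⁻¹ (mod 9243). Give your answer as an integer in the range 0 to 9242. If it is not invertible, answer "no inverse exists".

Extended Euclidean algorithm:
9243 = 3×2800 + 843
2800 = 3×843 + 271
843 = 3×271 + 30
271 = 9×30 + 1
30 = 30×1 + 0
gcd = 1, so the inverse exists. Back-substitute:
1 = 271 − 9·30
1 = −9·843 + 28·271
1 = 28·2800 − 93·843
1 = −93·9243 + 307·2800
So 2800·307 ≡ 1 (mod 9243).

307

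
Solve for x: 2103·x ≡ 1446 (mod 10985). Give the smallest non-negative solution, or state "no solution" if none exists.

5407

First find gcd(2103, 10985):
10985 = 5*2103 + 470
2103 = 4*470 + 223
470 = 2*223 + 24
223 = 9*24 + 7
24 = 3*7 + 3
7 = 2*3 + 1
3 = 3*1 + 0
gcd = 1, so a unique solution mod 10985 exists.
Back-substitute for the Bézout coefficients:
1 = 7 − 2·3
1 = −2·24 + 7·7
1 = 7·223 − 65·24
1 = −65·470 + 137·223
1 = 137·2103 − 613·470
1 = −613·10985 + 3202·2103
So 2103·(3202) ≡ 1 (mod 10985), giving 2103⁻¹ ≡ 3202.
x ≡ 2103⁻¹·1446 ≡ 3202·1446 ≡ 5407 (mod 10985).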